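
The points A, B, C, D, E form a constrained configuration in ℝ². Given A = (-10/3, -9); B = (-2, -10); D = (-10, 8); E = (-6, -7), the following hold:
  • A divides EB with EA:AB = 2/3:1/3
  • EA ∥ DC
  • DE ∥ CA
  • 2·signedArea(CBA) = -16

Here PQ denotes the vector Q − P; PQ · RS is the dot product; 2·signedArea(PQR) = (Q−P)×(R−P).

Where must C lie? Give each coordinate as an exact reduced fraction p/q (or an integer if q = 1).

1. C_x = -22/3  [DE ∥ CA ∩ EA ∥ DC]
2. C_y = 6  [DE ∥ CA ∩ EA ∥ DC]
   → C = (-22/3, 6)

C = (-22/3, 6)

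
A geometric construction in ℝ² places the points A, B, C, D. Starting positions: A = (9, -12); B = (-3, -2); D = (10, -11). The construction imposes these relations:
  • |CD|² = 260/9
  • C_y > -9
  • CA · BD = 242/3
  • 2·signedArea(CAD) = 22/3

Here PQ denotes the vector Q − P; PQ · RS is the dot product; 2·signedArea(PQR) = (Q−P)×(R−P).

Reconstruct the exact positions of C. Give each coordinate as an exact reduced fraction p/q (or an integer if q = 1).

1. C_x = 16/3  [CA · BD = 242/3 ∩ 2·signedArea(CAD) = 22/3]
2. C_y = -25/3  [CA · BD = 242/3 ∩ 2·signedArea(CAD) = 22/3]
   → C = (16/3, -25/3)

C = (16/3, -25/3)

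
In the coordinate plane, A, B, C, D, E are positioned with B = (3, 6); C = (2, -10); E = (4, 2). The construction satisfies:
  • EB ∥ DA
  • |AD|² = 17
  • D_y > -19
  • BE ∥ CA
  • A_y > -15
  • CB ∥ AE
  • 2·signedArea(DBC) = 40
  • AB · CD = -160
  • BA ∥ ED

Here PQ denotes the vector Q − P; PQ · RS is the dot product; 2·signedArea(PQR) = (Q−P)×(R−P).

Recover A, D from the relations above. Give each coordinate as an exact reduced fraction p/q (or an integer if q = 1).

1. A_x = 3  [CB ∥ AE ∩ BE ∥ CA]
2. A_y = -14  [CB ∥ AE ∩ BE ∥ CA]
   → A = (3, -14)
3. D_x = 4  [EB ∥ DA ∩ BA ∥ ED]
4. D_y = -18  [EB ∥ DA ∩ BA ∥ ED]
   → D = (4, -18)

A = (3, -14)
D = (4, -18)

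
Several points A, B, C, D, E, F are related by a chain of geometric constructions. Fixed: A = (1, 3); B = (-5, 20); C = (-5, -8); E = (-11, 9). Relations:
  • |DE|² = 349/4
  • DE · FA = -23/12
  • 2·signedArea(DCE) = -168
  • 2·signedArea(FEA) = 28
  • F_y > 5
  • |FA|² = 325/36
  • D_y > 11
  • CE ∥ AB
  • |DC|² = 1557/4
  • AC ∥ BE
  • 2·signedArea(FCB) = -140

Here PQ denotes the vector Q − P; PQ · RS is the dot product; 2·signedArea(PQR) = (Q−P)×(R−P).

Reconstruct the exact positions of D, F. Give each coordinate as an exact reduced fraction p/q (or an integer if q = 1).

D = (-2, 23/2)
F = (0, 35/6)

1. D_x = -2  [line -17·x + -6·y + 35 = 0 ∩ |DC|² = 1557/4]
2. D_y = 23/2  [line -17·x + -6·y + 35 = 0 ∩ |DC|² = 1557/4]
   → D = (-2, 23/2)
3. F_x = 0  [DE · FA = -23/12 ∩ 2·signedArea(FEA) = 28]
4. F_y = 35/6  [DE · FA = -23/12 ∩ 2·signedArea(FEA) = 28]
   → F = (0, 35/6)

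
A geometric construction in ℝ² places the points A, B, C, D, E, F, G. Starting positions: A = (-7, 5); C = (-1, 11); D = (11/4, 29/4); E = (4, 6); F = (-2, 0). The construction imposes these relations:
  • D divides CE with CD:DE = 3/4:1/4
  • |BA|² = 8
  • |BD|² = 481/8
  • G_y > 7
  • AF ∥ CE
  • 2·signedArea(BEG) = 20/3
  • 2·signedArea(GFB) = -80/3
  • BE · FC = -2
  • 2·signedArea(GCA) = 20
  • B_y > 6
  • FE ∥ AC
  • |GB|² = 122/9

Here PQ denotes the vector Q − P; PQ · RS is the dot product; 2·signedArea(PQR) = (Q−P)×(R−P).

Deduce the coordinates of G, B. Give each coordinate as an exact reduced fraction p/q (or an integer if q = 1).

1. B_x = -5  [line -1·x + -11·y + 72 = 0 ∩ |BD|² = 481/8]
2. B_y = 7  [line -1·x + -11·y + 72 = 0 ∩ |BD|² = 481/8]
   → B = (-5, 7)
3. G_x = -4/3  [2·signedArea(GCA) = 20 ∩ 2·signedArea(BEG) = 20/3]
4. G_y = 22/3  [2·signedArea(GCA) = 20 ∩ 2·signedArea(BEG) = 20/3]
   → G = (-4/3, 22/3)

B = (-5, 7)
G = (-4/3, 22/3)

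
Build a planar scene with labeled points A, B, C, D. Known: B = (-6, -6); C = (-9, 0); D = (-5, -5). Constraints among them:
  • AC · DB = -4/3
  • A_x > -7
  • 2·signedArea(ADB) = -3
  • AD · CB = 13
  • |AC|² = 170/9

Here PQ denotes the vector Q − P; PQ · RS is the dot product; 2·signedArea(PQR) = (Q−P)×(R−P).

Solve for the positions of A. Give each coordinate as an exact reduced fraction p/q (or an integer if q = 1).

A = (-20/3, -11/3)

1. A_x = -20/3  [AD · CB = 13 ∩ 2·signedArea(ADB) = -3]
2. A_y = -11/3  [AD · CB = 13 ∩ 2·signedArea(ADB) = -3]
   → A = (-20/3, -11/3)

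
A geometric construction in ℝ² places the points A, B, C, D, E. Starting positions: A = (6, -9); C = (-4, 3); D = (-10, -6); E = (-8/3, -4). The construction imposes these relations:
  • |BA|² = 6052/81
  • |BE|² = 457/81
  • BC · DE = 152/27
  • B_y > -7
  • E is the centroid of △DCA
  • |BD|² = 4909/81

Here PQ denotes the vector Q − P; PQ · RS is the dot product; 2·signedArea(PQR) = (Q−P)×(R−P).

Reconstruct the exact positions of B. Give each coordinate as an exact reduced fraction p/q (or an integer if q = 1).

B = (-20/9, -19/3)

1. B_x = -20/9  [line -22/3·x + -2·y + -782/27 = 0 ∩ |BA|² = 6052/81]
2. B_y = -19/3  [line -22/3·x + -2·y + -782/27 = 0 ∩ |BA|² = 6052/81]
   → B = (-20/9, -19/3)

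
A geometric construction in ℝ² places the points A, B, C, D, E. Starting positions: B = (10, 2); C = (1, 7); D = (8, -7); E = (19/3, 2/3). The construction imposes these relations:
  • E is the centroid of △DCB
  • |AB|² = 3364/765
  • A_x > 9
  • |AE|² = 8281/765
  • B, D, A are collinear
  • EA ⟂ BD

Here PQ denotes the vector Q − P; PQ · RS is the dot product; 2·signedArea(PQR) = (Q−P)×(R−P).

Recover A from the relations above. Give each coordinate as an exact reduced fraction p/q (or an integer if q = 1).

A = (2434/255, -4/85)

1. A_x = 2434/255  [B, D, A are collinear ∩ EA ⟂ BD]
2. A_y = -4/85  [B, D, A are collinear ∩ EA ⟂ BD]
   → A = (2434/255, -4/85)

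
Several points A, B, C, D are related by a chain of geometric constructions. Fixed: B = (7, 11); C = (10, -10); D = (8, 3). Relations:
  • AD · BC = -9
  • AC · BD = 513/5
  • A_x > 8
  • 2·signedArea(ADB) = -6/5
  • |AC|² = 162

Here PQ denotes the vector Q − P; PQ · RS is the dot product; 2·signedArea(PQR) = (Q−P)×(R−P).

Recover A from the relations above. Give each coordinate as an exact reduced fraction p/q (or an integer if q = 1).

1. A_x = 41/5  [2·signedArea(ADB) = -6/5 ∩ AC · BD = 513/5]
2. A_y = 13/5  [2·signedArea(ADB) = -6/5 ∩ AC · BD = 513/5]
   → A = (41/5, 13/5)

A = (41/5, 13/5)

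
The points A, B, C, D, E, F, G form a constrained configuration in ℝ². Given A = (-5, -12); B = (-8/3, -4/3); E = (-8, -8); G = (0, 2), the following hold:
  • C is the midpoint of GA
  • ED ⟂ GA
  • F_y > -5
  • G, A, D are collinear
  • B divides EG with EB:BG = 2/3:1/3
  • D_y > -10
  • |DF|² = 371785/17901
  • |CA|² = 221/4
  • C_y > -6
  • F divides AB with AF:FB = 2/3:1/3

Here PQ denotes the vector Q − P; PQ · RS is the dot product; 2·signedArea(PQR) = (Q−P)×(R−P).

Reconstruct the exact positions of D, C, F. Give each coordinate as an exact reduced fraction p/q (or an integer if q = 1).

C = (-5/2, -5)
D = (-900/221, -2078/221)
F = (-31/9, -44/9)

1. D_x = -900/221  [G, A, D are collinear ∩ ED ⟂ GA]
2. D_y = -2078/221  [G, A, D are collinear ∩ ED ⟂ GA]
   → D = (-900/221, -2078/221)
3. C_x = -5/2  [C is the midpoint of GA]
4. C_y = -5  [C is the midpoint of GA]
   → C = (-5/2, -5)
5. F_x = -31/9  [F divides AB with AF:FB = 2/3:1/3]
6. F_y = -44/9  [F divides AB with AF:FB = 2/3:1/3]
   → F = (-31/9, -44/9)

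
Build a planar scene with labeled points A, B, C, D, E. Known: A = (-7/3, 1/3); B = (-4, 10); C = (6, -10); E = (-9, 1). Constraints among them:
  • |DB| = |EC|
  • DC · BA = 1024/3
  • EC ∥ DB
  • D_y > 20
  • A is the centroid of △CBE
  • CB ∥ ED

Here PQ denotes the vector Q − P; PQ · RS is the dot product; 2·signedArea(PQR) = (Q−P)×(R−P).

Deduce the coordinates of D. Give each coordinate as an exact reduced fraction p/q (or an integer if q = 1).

1. D_x = -19  [EC ∥ DB ∩ CB ∥ ED]
2. D_y = 21  [EC ∥ DB ∩ CB ∥ ED]
   → D = (-19, 21)

D = (-19, 21)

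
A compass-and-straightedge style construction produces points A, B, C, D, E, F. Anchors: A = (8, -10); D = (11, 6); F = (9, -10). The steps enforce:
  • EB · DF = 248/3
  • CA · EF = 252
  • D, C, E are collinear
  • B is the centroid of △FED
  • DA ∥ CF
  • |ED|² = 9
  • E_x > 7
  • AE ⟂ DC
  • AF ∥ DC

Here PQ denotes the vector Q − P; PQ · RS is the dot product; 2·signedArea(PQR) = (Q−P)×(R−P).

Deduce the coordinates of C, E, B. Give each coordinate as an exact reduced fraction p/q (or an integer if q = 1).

B = (28/3, 2/3)
C = (12, 6)
E = (8, 6)

1. C_x = 12  [DA ∥ CF ∩ AF ∥ DC]
2. C_y = 6  [DA ∥ CF ∩ AF ∥ DC]
   → C = (12, 6)
3. E_x = 8  [D, C, E are collinear ∩ AE ⟂ DC]
4. E_y = 6  [D, C, E are collinear ∩ AE ⟂ DC]
   → E = (8, 6)
5. B_x = 28/3  [B is the centroid of △FED]
6. B_y = 2/3  [B is the centroid of △FED]
   → B = (28/3, 2/3)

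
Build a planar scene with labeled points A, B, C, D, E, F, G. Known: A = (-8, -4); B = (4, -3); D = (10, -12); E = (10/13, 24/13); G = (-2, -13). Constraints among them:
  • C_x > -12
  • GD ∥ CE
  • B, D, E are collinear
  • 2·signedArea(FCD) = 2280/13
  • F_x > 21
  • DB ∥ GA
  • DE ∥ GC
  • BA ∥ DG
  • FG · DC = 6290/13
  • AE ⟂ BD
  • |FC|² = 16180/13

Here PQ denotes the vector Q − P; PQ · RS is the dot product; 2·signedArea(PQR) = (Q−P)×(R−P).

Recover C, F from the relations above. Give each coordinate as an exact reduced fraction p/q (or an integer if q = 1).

C = (-146/13, 11/13)
F = (22, -11)

1. C_x = -146/13  [GD ∥ CE ∩ DE ∥ GC]
2. C_y = 11/13  [GD ∥ CE ∩ DE ∥ GC]
   → C = (-146/13, 11/13)
3. F_x = 22  [2·signedArea(FCD) = 2280/13 ∩ FG · DC = 6290/13]
4. F_y = -11  [2·signedArea(FCD) = 2280/13 ∩ FG · DC = 6290/13]
   → F = (22, -11)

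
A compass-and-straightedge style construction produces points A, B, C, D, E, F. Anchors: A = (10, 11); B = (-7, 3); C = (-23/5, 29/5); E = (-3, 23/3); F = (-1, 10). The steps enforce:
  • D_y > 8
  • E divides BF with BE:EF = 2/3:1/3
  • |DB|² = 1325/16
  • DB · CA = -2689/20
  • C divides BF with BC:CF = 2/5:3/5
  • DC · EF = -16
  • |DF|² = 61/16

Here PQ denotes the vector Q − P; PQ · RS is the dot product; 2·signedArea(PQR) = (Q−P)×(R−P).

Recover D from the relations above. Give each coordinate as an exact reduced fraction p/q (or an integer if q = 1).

D = (1/4, 17/2)

1. D_x = 1/4  [DC · EF = -16 ∩ DB · CA = -2689/20]
2. D_y = 17/2  [DC · EF = -16 ∩ DB · CA = -2689/20]
   → D = (1/4, 17/2)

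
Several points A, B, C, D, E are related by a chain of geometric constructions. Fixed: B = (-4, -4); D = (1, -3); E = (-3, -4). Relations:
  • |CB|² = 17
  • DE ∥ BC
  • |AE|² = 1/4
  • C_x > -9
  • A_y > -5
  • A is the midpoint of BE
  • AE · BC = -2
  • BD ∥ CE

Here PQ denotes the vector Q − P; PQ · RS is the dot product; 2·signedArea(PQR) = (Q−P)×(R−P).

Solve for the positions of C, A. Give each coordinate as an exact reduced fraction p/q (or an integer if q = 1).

1. C_x = -8  [BD ∥ CE ∩ DE ∥ BC]
2. C_y = -5  [BD ∥ CE ∩ DE ∥ BC]
   → C = (-8, -5)
3. A_x = -7/2  [A is the midpoint of BE]
4. A_y = -4  [A is the midpoint of BE]
   → A = (-7/2, -4)

A = (-7/2, -4)
C = (-8, -5)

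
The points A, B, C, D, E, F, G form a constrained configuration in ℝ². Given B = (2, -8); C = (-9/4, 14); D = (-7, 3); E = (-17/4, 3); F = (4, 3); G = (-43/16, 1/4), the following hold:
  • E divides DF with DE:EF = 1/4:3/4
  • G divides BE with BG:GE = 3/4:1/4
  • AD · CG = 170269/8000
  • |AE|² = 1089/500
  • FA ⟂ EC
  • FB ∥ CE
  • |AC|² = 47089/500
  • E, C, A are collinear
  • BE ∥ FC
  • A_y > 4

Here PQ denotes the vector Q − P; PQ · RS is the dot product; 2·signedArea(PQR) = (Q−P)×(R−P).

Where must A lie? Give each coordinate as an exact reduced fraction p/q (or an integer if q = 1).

A = (-1993/500, 1113/250)

1. A_x = -1993/500  [E, C, A are collinear ∩ FA ⟂ EC]
2. A_y = 1113/250  [E, C, A are collinear ∩ FA ⟂ EC]
   → A = (-1993/500, 1113/250)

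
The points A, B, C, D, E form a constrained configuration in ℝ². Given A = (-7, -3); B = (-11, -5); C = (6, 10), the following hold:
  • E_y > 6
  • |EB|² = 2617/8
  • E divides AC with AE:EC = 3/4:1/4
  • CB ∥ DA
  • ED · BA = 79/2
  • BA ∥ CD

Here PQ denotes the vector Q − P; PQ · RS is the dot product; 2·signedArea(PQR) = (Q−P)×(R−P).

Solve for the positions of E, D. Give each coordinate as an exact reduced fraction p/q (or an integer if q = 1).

1. E_x = 11/4  [E divides AC with AE:EC = 3/4:1/4]
2. E_y = 27/4  [E divides AC with AE:EC = 3/4:1/4]
   → E = (11/4, 27/4)
3. D_x = 10  [CB ∥ DA ∩ BA ∥ CD]
4. D_y = 12  [CB ∥ DA ∩ BA ∥ CD]
   → D = (10, 12)

D = (10, 12)
E = (11/4, 27/4)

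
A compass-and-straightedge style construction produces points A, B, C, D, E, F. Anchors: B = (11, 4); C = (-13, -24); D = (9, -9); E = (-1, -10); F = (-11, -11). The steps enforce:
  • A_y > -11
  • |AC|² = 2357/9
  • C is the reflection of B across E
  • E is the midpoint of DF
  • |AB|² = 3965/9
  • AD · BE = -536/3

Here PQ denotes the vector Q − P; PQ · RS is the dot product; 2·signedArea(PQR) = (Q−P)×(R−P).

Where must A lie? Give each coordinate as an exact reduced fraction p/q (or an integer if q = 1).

A = (-13/3, -31/3)

1. A_x = -13/3  [line 12·x + 14·y + 590/3 = 0 ∩ |AC|² = 2357/9]
2. A_y = -31/3  [line 12·x + 14·y + 590/3 = 0 ∩ |AC|² = 2357/9]
   → A = (-13/3, -31/3)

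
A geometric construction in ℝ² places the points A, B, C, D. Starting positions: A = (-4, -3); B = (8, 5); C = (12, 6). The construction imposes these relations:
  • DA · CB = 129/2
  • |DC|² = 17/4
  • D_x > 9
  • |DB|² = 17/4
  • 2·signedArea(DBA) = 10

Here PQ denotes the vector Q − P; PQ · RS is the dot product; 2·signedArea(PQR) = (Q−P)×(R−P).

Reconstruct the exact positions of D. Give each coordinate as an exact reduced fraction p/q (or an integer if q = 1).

1. D_x = 10  [2·signedArea(DBA) = 10 ∩ DA · CB = 129/2]
2. D_y = 11/2  [2·signedArea(DBA) = 10 ∩ DA · CB = 129/2]
   → D = (10, 11/2)

D = (10, 11/2)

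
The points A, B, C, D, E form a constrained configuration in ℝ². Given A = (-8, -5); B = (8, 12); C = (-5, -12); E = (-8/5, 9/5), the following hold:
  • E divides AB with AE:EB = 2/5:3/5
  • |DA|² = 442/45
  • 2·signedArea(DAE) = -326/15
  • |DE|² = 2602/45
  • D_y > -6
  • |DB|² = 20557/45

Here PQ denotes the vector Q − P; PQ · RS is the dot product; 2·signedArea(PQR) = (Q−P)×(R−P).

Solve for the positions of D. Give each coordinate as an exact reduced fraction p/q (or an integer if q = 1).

D = (-73/15, -76/15)

1. D_x = -73/15  [line -34/5·x + 32/5·y + -2/3 = 0 ∩ |DA|² = 442/45]
2. D_y = -76/15  [line -34/5·x + 32/5·y + -2/3 = 0 ∩ |DA|² = 442/45]
   → D = (-73/15, -76/15)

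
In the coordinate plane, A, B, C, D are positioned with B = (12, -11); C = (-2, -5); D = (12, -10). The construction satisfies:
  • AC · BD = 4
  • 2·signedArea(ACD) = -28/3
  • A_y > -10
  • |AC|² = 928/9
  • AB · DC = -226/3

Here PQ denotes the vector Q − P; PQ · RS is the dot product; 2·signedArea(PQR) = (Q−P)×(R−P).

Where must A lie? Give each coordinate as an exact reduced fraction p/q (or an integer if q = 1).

1. A_x = 22/3  [2·signedArea(ACD) = -28/3 ∩ AB · DC = -226/3]
2. A_y = -9  [2·signedArea(ACD) = -28/3 ∩ AB · DC = -226/3]
   → A = (22/3, -9)

A = (22/3, -9)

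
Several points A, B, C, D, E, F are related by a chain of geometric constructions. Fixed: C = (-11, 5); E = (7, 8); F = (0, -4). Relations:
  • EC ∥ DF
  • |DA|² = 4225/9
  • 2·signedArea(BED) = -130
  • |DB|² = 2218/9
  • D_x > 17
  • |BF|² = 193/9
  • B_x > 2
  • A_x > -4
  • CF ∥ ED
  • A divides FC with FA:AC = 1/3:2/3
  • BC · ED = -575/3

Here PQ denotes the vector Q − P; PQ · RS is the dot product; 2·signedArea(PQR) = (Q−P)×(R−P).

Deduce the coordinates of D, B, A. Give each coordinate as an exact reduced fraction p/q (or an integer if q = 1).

1. D_x = 18  [EC ∥ DF ∩ CF ∥ ED]
2. D_y = -1  [EC ∥ DF ∩ CF ∥ ED]
   → D = (18, -1)
3. B_x = 7/3  [BC · ED = -575/3 ∩ 2·signedArea(BED) = -130]
4. B_y = 0  [BC · ED = -575/3 ∩ 2·signedArea(BED) = -130]
   → B = (7/3, 0)
5. A_x = -11/3  [A divides FC with FA:AC = 1/3:2/3]
6. A_y = -1  [A divides FC with FA:AC = 1/3:2/3]
   → A = (-11/3, -1)

A = (-11/3, -1)
B = (7/3, 0)
D = (18, -1)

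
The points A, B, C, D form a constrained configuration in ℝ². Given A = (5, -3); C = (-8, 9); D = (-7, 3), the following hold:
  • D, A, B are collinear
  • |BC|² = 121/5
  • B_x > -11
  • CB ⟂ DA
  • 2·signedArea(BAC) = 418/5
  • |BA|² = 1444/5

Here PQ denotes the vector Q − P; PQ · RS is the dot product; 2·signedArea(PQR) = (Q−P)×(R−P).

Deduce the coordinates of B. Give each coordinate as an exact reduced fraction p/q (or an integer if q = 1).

B = (-51/5, 23/5)

1. B_x = -51/5  [D, A, B are collinear ∩ CB ⟂ DA]
2. B_y = 23/5  [D, A, B are collinear ∩ CB ⟂ DA]
   → B = (-51/5, 23/5)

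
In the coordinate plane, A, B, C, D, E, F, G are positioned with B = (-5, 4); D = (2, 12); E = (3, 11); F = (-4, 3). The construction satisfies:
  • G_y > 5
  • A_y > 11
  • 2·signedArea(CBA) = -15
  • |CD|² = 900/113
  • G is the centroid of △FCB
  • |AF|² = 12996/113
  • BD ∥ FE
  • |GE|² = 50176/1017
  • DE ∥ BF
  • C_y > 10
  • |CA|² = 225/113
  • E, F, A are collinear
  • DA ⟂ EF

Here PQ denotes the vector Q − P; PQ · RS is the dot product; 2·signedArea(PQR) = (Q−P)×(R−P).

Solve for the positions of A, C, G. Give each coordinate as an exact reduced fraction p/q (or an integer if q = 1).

A = (346/113, 1251/113)
C = (466/113, 1146/113)
G = (-551/339, 1937/339)

1. A_x = 346/113  [E, F, A are collinear ∩ DA ⟂ EF]
2. A_y = 1251/113  [E, F, A are collinear ∩ DA ⟂ EF]
   → A = (346/113, 1251/113)
3. C_x = 466/113  [line -799/113·x + 911/113·y + -5944/113 = 0 ∩ |CA|² = 225/113]
4. C_y = 1146/113  [line -799/113·x + 911/113·y + -5944/113 = 0 ∩ |CA|² = 225/113]
   → C = (466/113, 1146/113)
5. G_x = -551/339  [G is the centroid of △FCB]
6. G_y = 1937/339  [G is the centroid of △FCB]
   → G = (-551/339, 1937/339)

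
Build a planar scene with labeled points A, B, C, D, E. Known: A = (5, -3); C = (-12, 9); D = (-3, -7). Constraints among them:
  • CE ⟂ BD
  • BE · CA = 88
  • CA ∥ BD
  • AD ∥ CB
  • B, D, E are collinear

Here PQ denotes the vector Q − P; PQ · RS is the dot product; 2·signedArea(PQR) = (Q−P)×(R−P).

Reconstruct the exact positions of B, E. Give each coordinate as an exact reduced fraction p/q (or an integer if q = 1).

B = (-20, 5)
E = (-7164/433, 1109/433)

1. B_x = -20  [CA ∥ BD ∩ AD ∥ CB]
2. B_y = 5  [CA ∥ BD ∩ AD ∥ CB]
   → B = (-20, 5)
3. E_x = -7164/433  [B, D, E are collinear ∩ CE ⟂ BD]
4. E_y = 1109/433  [B, D, E are collinear ∩ CE ⟂ BD]
   → E = (-7164/433, 1109/433)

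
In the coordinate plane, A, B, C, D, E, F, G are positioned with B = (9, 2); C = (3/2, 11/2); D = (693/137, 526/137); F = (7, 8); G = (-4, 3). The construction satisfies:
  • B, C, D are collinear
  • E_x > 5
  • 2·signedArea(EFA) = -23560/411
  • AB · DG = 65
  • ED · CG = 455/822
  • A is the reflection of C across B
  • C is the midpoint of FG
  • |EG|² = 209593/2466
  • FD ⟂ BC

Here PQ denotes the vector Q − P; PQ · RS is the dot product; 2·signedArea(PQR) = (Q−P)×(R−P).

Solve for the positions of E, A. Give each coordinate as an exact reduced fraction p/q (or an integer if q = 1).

1. E_x = 1421/274  [line 11/2·x + 5/2·y + -15607/411 = 0 ∩ |EG|² = 209593/2466]
2. E_y = 3107/822  [line 11/2·x + 5/2·y + -15607/411 = 0 ∩ |EG|² = 209593/2466]
   → E = (1421/274, 3107/822)
3. A_x = 33/2  [2·signedArea(EFA) = -23560/411 ∩ A is the reflection of C across B]
4. A_y = -3/2  [2·signedArea(EFA) = -23560/411 ∩ A is the reflection of C across B]
   → A = (33/2, -3/2)

A = (33/2, -3/2)
E = (1421/274, 3107/822)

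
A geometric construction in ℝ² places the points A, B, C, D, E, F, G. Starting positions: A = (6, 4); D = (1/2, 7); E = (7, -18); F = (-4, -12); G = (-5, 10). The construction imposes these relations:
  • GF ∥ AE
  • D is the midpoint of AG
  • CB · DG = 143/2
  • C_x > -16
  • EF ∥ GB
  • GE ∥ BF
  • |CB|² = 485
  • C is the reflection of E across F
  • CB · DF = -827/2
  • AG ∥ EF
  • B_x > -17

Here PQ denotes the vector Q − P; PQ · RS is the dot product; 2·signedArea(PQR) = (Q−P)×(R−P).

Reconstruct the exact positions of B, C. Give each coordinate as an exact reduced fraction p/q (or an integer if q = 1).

B = (-16, 16)
C = (-15, -6)

1. B_x = -16  [GE ∥ BF ∩ EF ∥ GB]
2. B_y = 16  [GE ∥ BF ∩ EF ∥ GB]
   → B = (-16, 16)
3. C_x = -15  [C is the reflection of E across F]
4. C_y = -6  [C is the reflection of E across F]
   → C = (-15, -6)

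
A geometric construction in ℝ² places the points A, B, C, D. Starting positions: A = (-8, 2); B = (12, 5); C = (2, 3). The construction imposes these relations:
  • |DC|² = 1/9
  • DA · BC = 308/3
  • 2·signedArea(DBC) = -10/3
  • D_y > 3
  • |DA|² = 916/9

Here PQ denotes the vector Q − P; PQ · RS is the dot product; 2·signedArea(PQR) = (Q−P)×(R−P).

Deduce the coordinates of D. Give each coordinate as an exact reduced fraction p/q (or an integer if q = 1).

D = (2, 10/3)

1. D_x = 2  [DA · BC = 308/3 ∩ 2·signedArea(DBC) = -10/3]
2. D_y = 10/3  [DA · BC = 308/3 ∩ 2·signedArea(DBC) = -10/3]
   → D = (2, 10/3)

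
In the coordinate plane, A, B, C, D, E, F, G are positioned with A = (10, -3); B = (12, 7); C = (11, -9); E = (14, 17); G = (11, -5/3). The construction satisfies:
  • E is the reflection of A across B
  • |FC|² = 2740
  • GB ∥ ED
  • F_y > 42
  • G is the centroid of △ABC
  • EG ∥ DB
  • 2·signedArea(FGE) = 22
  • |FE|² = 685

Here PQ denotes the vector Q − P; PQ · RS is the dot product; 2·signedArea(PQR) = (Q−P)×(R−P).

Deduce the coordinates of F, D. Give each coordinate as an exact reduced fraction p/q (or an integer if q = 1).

D = (15, 77/3)
F = (17, 43)

1. F_x = 17  [line -56/3·x + 3·y + 565/3 = 0 ∩ |FC|² = 2740]
2. F_y = 43  [line -56/3·x + 3·y + 565/3 = 0 ∩ |FC|² = 2740]
   → F = (17, 43)
3. D_x = 15  [EG ∥ DB ∩ GB ∥ ED]
4. D_y = 77/3  [EG ∥ DB ∩ GB ∥ ED]
   → D = (15, 77/3)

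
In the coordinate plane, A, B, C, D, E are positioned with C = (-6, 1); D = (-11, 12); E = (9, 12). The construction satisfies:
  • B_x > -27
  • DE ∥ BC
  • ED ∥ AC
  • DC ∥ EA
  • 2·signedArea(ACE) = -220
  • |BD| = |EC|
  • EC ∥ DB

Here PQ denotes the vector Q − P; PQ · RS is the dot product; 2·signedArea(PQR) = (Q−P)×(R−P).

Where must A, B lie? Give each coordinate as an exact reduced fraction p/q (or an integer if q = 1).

1. A_x = 14  [ED ∥ AC ∩ DC ∥ EA]
2. A_y = 1  [ED ∥ AC ∩ DC ∥ EA]
   → A = (14, 1)
3. B_x = -26  [DE ∥ BC ∩ EC ∥ DB]
4. B_y = 1  [DE ∥ BC ∩ EC ∥ DB]
   → B = (-26, 1)

A = (14, 1)
B = (-26, 1)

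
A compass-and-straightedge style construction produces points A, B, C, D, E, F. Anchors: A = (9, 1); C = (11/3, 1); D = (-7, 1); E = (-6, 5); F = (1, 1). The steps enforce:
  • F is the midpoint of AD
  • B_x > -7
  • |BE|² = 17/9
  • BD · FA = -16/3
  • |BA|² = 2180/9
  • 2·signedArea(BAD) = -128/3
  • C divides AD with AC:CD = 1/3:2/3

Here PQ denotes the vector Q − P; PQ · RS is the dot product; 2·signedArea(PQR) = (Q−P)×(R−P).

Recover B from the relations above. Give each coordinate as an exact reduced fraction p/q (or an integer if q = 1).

B = (-19/3, 11/3)

1. B_x = -19/3  [2·signedArea(BAD) = -128/3 ∩ BD · FA = -16/3]
2. B_y = 11/3  [2·signedArea(BAD) = -128/3 ∩ BD · FA = -16/3]
   → B = (-19/3, 11/3)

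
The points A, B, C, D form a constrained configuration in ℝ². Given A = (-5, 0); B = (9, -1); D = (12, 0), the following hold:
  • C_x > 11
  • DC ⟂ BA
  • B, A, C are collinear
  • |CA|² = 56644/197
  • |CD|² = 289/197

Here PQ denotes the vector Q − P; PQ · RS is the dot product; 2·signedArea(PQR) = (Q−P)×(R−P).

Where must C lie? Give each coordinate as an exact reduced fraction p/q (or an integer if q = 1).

1. C_x = 2347/197  [B, A, C are collinear ∩ DC ⟂ BA]
2. C_y = -238/197  [B, A, C are collinear ∩ DC ⟂ BA]
   → C = (2347/197, -238/197)

C = (2347/197, -238/197)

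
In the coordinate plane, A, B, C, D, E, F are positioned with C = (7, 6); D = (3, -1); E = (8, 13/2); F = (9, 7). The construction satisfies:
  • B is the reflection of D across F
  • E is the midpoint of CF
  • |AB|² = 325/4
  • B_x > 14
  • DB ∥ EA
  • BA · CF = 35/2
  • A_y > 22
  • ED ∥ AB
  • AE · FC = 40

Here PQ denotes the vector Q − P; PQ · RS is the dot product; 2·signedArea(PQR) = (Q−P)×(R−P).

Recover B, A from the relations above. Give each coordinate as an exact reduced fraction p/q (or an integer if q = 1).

1. B_x = 15  [B is the reflection of D across F]
2. B_y = 15  [B is the reflection of D across F]
   → B = (15, 15)
3. A_x = 20  [ED ∥ AB ∩ DB ∥ EA]
4. A_y = 45/2  [ED ∥ AB ∩ DB ∥ EA]
   → A = (20, 45/2)

A = (20, 45/2)
B = (15, 15)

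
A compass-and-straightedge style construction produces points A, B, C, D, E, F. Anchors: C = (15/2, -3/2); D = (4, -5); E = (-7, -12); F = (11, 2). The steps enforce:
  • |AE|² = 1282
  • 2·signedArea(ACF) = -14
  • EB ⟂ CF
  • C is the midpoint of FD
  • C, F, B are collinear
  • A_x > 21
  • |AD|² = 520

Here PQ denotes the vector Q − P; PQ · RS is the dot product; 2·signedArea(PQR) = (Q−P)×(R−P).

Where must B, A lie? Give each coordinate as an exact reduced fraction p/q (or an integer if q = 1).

1. B_x = -5  [C, F, B are collinear ∩ EB ⟂ CF]
2. B_y = -14  [C, F, B are collinear ∩ EB ⟂ CF]
   → B = (-5, -14)
3. A_x = 22  [line -7/2·x + 7/2·y + 91/2 = 0 ∩ |AE|² = 1282]
4. A_y = 9  [line -7/2·x + 7/2·y + 91/2 = 0 ∩ |AE|² = 1282]
   → A = (22, 9)

A = (22, 9)
B = (-5, -14)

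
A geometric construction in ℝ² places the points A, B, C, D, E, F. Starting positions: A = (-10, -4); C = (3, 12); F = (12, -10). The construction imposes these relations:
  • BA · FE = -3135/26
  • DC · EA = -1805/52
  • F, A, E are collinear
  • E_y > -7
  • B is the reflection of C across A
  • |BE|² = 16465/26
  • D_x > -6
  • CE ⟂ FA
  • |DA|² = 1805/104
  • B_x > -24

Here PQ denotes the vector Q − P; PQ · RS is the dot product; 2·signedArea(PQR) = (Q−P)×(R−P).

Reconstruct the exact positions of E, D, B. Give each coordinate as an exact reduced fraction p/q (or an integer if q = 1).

B = (-23, -20)
D = (-311/52, -265/52)
E = (-51/26, -161/26)

1. E_x = -51/26  [F, A, E are collinear ∩ CE ⟂ FA]
2. E_y = -161/26  [F, A, E are collinear ∩ CE ⟂ FA]
   → E = (-51/26, -161/26)
3. D_x = -311/52  [line 209/26·x + -57/26·y + 1919/52 = 0 ∩ |DA|² = 1805/104]
4. D_y = -265/52  [line 209/26·x + -57/26·y + 1919/52 = 0 ∩ |DA|² = 1805/104]
   → D = (-311/52, -265/52)
5. B_x = -23  [B is the reflection of C across A]
6. B_y = -20  [B is the reflection of C across A]
   → B = (-23, -20)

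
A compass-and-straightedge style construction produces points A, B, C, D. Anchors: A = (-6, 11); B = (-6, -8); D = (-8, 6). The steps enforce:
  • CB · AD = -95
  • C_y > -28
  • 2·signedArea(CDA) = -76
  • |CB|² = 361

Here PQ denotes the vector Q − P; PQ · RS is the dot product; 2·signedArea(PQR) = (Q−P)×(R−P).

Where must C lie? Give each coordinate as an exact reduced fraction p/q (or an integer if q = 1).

1. C_x = -6  [2·signedArea(CDA) = -76 ∩ CB · AD = -95]
2. C_y = -27  [2·signedArea(CDA) = -76 ∩ CB · AD = -95]
   → C = (-6, -27)

C = (-6, -27)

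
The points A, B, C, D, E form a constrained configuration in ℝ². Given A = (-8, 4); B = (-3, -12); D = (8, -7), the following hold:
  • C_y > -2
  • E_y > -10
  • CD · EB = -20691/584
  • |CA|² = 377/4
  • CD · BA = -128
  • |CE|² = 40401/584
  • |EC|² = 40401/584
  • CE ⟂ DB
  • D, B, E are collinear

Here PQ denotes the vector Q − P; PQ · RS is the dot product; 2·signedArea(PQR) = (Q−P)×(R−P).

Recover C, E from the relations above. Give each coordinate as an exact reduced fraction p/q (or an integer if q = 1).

C = (0, -3/2)
E = (1005/292, -2649/292)

1. C_x = 0  [line 5·x + -16·y + -24 = 0 ∩ |CA|² = 377/4]
2. C_y = -3/2  [line 5·x + -16·y + -24 = 0 ∩ |CA|² = 377/4]
   → C = (0, -3/2)
3. E_x = 1005/292  [CD · EB = -20691/584 ∩ D, B, E are collinear]
4. E_y = -2649/292  [CD · EB = -20691/584 ∩ D, B, E are collinear]
   → E = (1005/292, -2649/292)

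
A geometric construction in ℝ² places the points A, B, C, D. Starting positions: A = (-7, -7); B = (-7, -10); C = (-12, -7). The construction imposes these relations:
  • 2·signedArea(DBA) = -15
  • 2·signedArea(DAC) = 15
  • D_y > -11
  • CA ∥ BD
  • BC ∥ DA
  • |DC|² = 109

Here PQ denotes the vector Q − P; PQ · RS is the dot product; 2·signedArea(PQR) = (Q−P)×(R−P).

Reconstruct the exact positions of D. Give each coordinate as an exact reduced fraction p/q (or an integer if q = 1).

D = (-2, -10)

1. D_x = -2  [BC ∥ DA ∩ CA ∥ BD]
2. D_y = -10  [BC ∥ DA ∩ CA ∥ BD]
   → D = (-2, -10)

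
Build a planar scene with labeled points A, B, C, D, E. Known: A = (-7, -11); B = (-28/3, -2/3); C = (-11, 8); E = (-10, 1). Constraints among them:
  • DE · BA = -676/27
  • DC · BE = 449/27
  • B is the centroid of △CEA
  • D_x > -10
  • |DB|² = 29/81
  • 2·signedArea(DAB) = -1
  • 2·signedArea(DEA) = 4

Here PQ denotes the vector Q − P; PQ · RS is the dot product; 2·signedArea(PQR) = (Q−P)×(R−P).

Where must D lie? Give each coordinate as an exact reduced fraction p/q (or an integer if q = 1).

D = (-82/9, -11/9)

1. D_x = -82/9  [2·signedArea(DAB) = -1 ∩ DE · BA = -676/27]
2. D_y = -11/9  [2·signedArea(DAB) = -1 ∩ DE · BA = -676/27]
   → D = (-82/9, -11/9)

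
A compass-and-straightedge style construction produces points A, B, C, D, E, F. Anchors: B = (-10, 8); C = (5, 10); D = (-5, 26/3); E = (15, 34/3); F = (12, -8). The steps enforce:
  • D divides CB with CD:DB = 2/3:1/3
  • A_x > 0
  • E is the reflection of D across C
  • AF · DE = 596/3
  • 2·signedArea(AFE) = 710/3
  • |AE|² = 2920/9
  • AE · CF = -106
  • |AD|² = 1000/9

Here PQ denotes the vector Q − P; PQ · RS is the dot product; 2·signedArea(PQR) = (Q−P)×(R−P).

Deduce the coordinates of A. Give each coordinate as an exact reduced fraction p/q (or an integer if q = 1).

A = (1, 0)

1. A_x = 1  [2·signedArea(AFE) = 710/3 ∩ AF · DE = 596/3]
2. A_y = 0  [2·signedArea(AFE) = 710/3 ∩ AF · DE = 596/3]
   → A = (1, 0)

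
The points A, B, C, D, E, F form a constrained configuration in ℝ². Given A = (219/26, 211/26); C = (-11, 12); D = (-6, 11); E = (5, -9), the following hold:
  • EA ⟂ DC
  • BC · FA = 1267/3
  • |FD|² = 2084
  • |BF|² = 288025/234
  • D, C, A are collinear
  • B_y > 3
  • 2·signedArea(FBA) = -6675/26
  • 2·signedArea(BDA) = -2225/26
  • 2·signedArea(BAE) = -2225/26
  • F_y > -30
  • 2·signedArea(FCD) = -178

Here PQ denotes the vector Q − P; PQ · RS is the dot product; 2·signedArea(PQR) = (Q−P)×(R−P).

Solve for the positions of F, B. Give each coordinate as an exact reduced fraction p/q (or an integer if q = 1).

1. B_x = 193/78  [2·signedArea(BDA) = -2225/26 ∩ 2·signedArea(BAE) = -2225/26]
2. B_y = 263/78  [2·signedArea(BDA) = -2225/26 ∩ 2·signedArea(BAE) = -2225/26]
   → B = (193/78, 263/78)
3. F_x = 16  [2·signedArea(FCD) = -178 ∩ BC · FA = 1267/3]
4. F_y = -29  [2·signedArea(FCD) = -178 ∩ BC · FA = 1267/3]
   → F = (16, -29)

B = (193/78, 263/78)
F = (16, -29)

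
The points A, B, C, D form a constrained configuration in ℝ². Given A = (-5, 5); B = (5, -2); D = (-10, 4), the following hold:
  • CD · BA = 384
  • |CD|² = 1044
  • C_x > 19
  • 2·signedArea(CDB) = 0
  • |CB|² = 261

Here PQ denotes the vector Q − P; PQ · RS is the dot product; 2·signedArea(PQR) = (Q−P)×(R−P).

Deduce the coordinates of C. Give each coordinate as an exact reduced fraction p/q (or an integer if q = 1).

C = (20, -8)

1. C_x = 20  [2·signedArea(CDB) = 0 ∩ CD · BA = 384]
2. C_y = -8  [2·signedArea(CDB) = 0 ∩ CD · BA = 384]
   → C = (20, -8)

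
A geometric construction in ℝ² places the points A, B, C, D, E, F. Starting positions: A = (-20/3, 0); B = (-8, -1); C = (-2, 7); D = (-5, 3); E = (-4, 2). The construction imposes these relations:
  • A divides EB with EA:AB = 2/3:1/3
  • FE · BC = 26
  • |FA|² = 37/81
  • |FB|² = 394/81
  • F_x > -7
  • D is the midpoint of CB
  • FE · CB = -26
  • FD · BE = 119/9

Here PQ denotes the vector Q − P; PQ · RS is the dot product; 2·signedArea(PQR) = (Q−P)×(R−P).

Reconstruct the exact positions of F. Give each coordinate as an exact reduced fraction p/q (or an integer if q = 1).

F = (-59/9, 2/3)

1. F_x = -59/9  [FD · BE = 119/9 ∩ FE · BC = 26]
2. F_y = 2/3  [FD · BE = 119/9 ∩ FE · BC = 26]
   → F = (-59/9, 2/3)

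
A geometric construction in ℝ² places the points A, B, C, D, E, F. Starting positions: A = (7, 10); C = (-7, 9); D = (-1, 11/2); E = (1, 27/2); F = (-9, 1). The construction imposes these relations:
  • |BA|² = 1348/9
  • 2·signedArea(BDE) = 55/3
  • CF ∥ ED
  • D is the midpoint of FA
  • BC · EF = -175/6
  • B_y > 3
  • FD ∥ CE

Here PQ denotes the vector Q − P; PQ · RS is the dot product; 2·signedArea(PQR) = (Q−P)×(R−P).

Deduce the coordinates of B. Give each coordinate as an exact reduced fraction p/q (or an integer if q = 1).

1. B_x = -11/3  [2·signedArea(BDE) = 55/3 ∩ BC · EF = -175/6]
2. B_y = 4  [2·signedArea(BDE) = 55/3 ∩ BC · EF = -175/6]
   → B = (-11/3, 4)

B = (-11/3, 4)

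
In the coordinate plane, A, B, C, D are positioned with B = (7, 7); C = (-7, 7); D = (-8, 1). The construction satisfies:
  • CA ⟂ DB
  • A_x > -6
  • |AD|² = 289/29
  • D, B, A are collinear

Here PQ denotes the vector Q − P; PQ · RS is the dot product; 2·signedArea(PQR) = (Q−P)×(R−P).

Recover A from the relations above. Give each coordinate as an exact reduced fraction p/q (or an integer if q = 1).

A = (-147/29, 63/29)

1. A_x = -147/29  [D, B, A are collinear ∩ CA ⟂ DB]
2. A_y = 63/29  [D, B, A are collinear ∩ CA ⟂ DB]
   → A = (-147/29, 63/29)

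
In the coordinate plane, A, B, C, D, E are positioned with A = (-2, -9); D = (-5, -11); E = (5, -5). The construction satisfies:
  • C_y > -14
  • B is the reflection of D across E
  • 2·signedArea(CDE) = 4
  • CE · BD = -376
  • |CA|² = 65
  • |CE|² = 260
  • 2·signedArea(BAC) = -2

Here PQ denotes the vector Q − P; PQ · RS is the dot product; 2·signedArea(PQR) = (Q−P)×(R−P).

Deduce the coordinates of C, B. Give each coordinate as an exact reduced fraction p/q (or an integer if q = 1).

1. B_x = 15  [B is the reflection of D across E]
2. B_y = 1  [B is the reflection of D across E]
   → B = (15, 1)
3. C_x = -9  [2·signedArea(CDE) = 4 ∩ 2·signedArea(BAC) = -2]
4. C_y = -13  [2·signedArea(CDE) = 4 ∩ 2·signedArea(BAC) = -2]
   → C = (-9, -13)

B = (15, 1)
C = (-9, -13)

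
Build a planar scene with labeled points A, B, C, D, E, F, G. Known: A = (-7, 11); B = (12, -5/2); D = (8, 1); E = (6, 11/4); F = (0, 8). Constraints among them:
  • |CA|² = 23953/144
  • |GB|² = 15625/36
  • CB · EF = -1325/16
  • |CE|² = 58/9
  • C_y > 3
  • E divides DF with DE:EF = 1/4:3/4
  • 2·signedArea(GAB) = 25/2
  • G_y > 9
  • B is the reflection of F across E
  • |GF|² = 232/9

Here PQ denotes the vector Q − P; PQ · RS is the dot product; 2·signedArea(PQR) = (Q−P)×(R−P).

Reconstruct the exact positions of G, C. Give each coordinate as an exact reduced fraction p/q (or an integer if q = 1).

C = (11/3, 15/4)
G = (-14/3, 10)

1. G_x = -14/3  [line 27/2·x + 19·y + -127 = 0 ∩ |GB|² = 15625/36]
2. G_y = 10  [line 27/2·x + 19·y + -127 = 0 ∩ |GB|² = 15625/36]
   → G = (-14/3, 10)
3. C_x = 11/3  [line 6·x + -21/4·y + -37/16 = 0 ∩ |CA|² = 23953/144]
4. C_y = 15/4  [line 6·x + -21/4·y + -37/16 = 0 ∩ |CA|² = 23953/144]
   → C = (11/3, 15/4)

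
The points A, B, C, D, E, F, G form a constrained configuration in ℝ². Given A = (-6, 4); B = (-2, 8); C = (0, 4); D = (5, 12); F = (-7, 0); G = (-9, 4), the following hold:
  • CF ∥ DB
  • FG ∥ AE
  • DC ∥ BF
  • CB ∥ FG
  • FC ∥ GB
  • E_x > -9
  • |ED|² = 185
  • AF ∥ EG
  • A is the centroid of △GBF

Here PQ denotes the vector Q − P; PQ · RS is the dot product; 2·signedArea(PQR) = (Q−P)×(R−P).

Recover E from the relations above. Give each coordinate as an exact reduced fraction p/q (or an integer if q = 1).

1. E_x = -8  [AF ∥ EG ∩ FG ∥ AE]
2. E_y = 8  [AF ∥ EG ∩ FG ∥ AE]
   → E = (-8, 8)

E = (-8, 8)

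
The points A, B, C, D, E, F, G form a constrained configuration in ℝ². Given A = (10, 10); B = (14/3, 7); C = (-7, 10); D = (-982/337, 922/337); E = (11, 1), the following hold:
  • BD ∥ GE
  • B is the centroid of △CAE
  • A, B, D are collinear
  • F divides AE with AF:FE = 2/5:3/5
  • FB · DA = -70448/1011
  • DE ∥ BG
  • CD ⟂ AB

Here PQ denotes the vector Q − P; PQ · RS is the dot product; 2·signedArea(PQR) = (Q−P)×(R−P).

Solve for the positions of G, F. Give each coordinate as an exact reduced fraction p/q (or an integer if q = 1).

F = (52/5, 32/5)
G = (18785/1011, 1774/337)

1. G_x = 18785/1011  [BD ∥ GE ∩ DE ∥ BG]
2. G_y = 1774/337  [BD ∥ GE ∩ DE ∥ BG]
   → G = (18785/1011, 1774/337)
3. F_x = 52/5  [F divides AE with AF:FE = 2/5:3/5]
4. F_y = 32/5  [F divides AE with AF:FE = 2/5:3/5]
   → F = (52/5, 32/5)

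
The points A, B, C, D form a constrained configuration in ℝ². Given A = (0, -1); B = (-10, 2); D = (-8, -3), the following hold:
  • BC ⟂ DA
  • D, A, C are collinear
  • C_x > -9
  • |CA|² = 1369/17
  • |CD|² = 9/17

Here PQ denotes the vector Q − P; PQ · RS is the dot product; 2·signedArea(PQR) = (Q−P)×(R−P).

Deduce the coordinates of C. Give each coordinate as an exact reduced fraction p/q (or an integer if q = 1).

1. C_x = -148/17  [D, A, C are collinear ∩ BC ⟂ DA]
2. C_y = -54/17  [D, A, C are collinear ∩ BC ⟂ DA]
   → C = (-148/17, -54/17)

C = (-148/17, -54/17)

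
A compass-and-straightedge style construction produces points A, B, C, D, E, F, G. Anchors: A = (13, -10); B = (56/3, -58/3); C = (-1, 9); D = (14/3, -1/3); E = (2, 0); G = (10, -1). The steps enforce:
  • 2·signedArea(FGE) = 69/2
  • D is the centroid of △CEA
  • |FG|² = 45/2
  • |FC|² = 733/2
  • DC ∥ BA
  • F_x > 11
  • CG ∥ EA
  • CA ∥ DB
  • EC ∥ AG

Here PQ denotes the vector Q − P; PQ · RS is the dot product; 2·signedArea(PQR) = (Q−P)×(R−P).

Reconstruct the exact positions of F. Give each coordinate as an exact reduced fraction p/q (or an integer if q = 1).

1. F_x = 23/2  [line -1·x + -8·y + -65/2 = 0 ∩ |FG|² = 45/2]
2. F_y = -11/2  [line -1·x + -8·y + -65/2 = 0 ∩ |FG|² = 45/2]
   → F = (23/2, -11/2)

F = (23/2, -11/2)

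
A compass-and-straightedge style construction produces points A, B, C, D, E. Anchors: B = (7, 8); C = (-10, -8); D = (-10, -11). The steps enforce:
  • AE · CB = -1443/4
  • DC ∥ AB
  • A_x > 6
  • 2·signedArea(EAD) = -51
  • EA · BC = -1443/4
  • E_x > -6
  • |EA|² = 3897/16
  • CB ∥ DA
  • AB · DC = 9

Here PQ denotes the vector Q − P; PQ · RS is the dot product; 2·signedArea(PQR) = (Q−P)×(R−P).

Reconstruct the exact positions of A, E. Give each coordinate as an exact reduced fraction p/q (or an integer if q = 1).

A = (7, 5)
E = (-23/4, -4)

1. A_x = 7  [DC ∥ AB ∩ CB ∥ DA]
2. A_y = 5  [DC ∥ AB ∩ CB ∥ DA]
   → A = (7, 5)
3. E_x = -23/4  [2·signedArea(EAD) = -51 ∩ AE · CB = -1443/4]
4. E_y = -4  [2·signedArea(EAD) = -51 ∩ AE · CB = -1443/4]
   → E = (-23/4, -4)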